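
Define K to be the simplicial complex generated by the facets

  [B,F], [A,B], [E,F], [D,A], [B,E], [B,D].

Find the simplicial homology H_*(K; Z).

H_0 ≅ Z,  H_1 ≅ Z^2.

K has 5 vertices, 6 edges.
rank ∂_0 = 0, rank ∂_1 = 4 ⇒ b_0 = 5 − 0 − 4 = 1; all invariant factors of ∂_1 are 1 so no torsion. So H_0 = Z.
rank ∂_1 = 4, rank ∂_2 = 0 ⇒ b_1 = 6 − 4 − 0 = 2. So H_1 = Z^2.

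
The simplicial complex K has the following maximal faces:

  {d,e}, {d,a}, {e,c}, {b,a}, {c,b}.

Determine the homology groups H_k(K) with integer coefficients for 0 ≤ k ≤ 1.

H_0 = Z,  H_1 = Z.

Order the vertices as a < b < c < d < e. Listing each simplex with vertices in this order, K has dimension 1 with simplices:

  0-simplices (5): a, b, c, d, e
  1-simplices (5): ab, ad, bc, ce, de

Hence C_0 ≅ Z^5, C_1 ≅ Z^5.

∂_1: C_1 → C_0 maps an edge to its endpoints' difference, ∂[p,q] = q − p. For instance
  ∂de = e − d.
The resulting 5×5 matrix has rank 4, and its Smith normal form has invariant factors (1,1,1,1).

Now H_k = ker ∂_k / im ∂_{k+1}, so:

  H_0: rank C_0 − rank ∂_1 = 5 − 4 = 1, and the invariant factors of ∂_1 are all 1, so H_0 = Z.
  H_1: rank ker ∂_1 − rank ∂_2 = (5 − 4) − 0 = 1, and there is no ∂_2, so H_1 = Z.

As a check, the Euler characteristic is 5 − 5 = 0, which agrees with 1 − 1 = 0.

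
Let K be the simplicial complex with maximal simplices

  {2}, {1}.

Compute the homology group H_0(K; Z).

Order the vertices as 1 < 2. Listing each simplex with vertices in this order, K has dimension 0 with simplices:

  0-simplices (2): [1], [2]

Hence C_0 ≅ Z^2.

Computing H_k = (kernel of ∂_k) / (image of ∂_{k+1}):

  H_0: rank C_0 − rank ∂_1 = 2 − 0 = 2, and there is no ∂_1, so H_0 ≅ Z^2.

H_0 = Z^2.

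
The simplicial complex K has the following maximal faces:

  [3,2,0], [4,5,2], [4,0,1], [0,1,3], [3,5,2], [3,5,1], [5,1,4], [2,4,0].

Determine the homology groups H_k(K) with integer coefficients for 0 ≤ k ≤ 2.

H_0 ≅ Z,  H_1 = 0,  H_2 ≅ Z.

Take the total order 0 < 1 < 2 < 3 < 4 < 5 on the vertex set. Then K (dimension 2) consists of the simplices:

  0-simplices (6): [0], [1], [2], [3], [4], [5]
  1-simplices (12): [0,1], [0,2], [0,3], [0,4], [1,3], [1,4], [1,5], [2,3], [2,4], [2,5], [3,5], [4,5]
  2-simplices (8): [0,1,3], [0,1,4], [0,2,3], [0,2,4], [1,3,5], [1,4,5], [2,3,5], [2,4,5]

so the chain groups are C_0 ≅ Z^6, C_1 ≅ Z^12, C_2 ≅ Z^8.

The boundary map ∂_1: C_1 → C_0 is given by ∂[p,q] = [q] − [p].
The resulting 6×12 matrix has rank 5, and its Smith normal form has invariant factors (1,1,1,1,1).

Boundary ∂_2: C_2 → C_1 sends each 2-simplex [p,q,r] to [q,r] − [p,r] + [p,q]. For instance
  ∂[0,1,4] = [1,4] − [0,4] + [0,1],
  ∂[1,4,5] = [4,5] − [1,5] + [1,4].
The resulting 12×8 matrix has rank 7, and its Smith normal form has invariant factors (1,1,1,1,1,1,1).

From H_k ≅ ker(∂_k) / im(∂_{k+1}) we obtain:

  H_0: rank C_0 − rank ∂_1 = 6 − 5 = 1, and the invariant factors of ∂_1 are all 1, so H_0 ≅ Z.
  H_1: rank ker ∂_1 − rank ∂_2 = (12 − 5) − 7 = 0, and the invariant factors of ∂_2 are all 1, so H_1 ≅ 0.
  H_2: rank ker ∂_2 − rank ∂_3 = (8 − 7) − 0 = 1, and there is no ∂_3, so H_2 ≅ Z.

(K is a triangulation of the 2-sphere S^2.)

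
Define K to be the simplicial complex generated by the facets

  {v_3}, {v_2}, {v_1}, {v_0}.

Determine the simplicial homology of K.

H_0 = Z^4.

We work with the vertex ordering v_0 < v_1 < v_2 < v_3. The simplices of K, each written with vertices in increasing order, are:

  0-simplices (4): [v_0], [v_1], [v_2], [v_3]

giving chain groups C_0 ≅ Z^4.

Now H_k = ker ∂_k / im ∂_{k+1}, so:

  H_0: rank C_0 − rank ∂_1 = 4 − 0 = 4, and there is no ∂_1, so H_0 ≅ Z^4.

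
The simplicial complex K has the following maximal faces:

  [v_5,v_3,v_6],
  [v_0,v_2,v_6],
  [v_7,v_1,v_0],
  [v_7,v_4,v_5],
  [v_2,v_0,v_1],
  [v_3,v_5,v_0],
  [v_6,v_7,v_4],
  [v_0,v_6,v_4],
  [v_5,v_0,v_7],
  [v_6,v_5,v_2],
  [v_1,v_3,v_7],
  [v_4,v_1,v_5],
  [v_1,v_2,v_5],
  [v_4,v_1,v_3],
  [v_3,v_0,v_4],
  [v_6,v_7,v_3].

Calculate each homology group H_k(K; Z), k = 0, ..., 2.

H_0 = Z,  H_1 = Z^2,  H_2 = Z.

Take the total order v_0 < v_1 < v_2 < v_3 < v_4 < v_5 < v_6 < v_7 on the vertex set. Then K (dimension 2) consists of the simplices:

  0-simplices (8): [v_0], [v_1], [v_2], [v_3], [v_4], [v_5], [v_6], [v_7]
  1-simplices (24): (24 of them)
  2-simplices (16): (16 of them)

giving chain groups C_0 ≅ Z^8, C_1 ≅ Z^24, C_2 ≅ Z^16.

Boundary ∂_1: C_1 → C_0 maps an edge to its endpoints' difference, ∂[p,q] = q − p.
The resulting 8×24 matrix has rank 7, and its Smith normal form has invariant factors (1,1,1,1,1,1,1).

The boundary map ∂_2: C_2 → C_1 sends each 2-simplex [p,q,r] to [q,r] − [p,r] + [p,q]. For instance
  ∂[v_2,v_5,v_6] = [v_5,v_6] − [v_2,v_6] + [v_2,v_5],
  ∂[v_0,v_5,v_7] = [v_5,v_7] − [v_0,v_7] + [v_0,v_5].
This gives a 24×16 integer matrix of rank 15; reducing to Smith normal form yields diagonal entries (1,1,1,1,1,1,1,1,1,1,1,1,1,1,1).

From H_k ≅ ker(∂_k) / im(∂_{k+1}) we obtain:

  H_0: rank C_0 − rank ∂_1 = 8 − 7 = 1, and the invariant factors of ∂_1 are all 1, so H_0 ≅ Z.
  H_1: rank ker ∂_1 − rank ∂_2 = (24 − 7) − 15 = 2, and the invariant factors of ∂_2 are all 1, so H_1 ≅ Z^2.
  H_2: rank ker ∂_2 − rank ∂_3 = (16 − 15) − 0 = 1, and there is no ∂_3, so H_2 ≅ Z.

(K is a triangulation of the torus T^2.)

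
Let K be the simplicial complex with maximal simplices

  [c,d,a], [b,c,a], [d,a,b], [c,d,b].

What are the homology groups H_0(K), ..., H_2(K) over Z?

H_0 ≅ Z,  H_1 = 0,  H_2 ≅ Z.

Fix the vertex order a < b < c < d and write every simplex with vertices in increasing order. Then dim K = 2 and the simplices of K are:

  0-simplices (4): a, b, c, d
  1-simplices (6): ab, ac, ad, bc, bd, cd
  2-simplices (4): abc, abd, acd, bcd

giving chain groups C_0 ≅ Z^4, C_1 ≅ Z^6, C_2 ≅ Z^4.

Boundary ∂_1: C_1 → C_0 is given by ∂[p,q] = [q] − [p].
This gives a 4×6 integer matrix of rank 3; reducing to Smith normal form yields diagonal entries (1,1,1).

∂_2: C_2 → C_1 sends each 2-simplex [p,q,r] to [q,r] − [p,r] + [p,q]. For instance
  ∂abd = bd − ad + ab,
  ∂abc = bc − ac + ab.
This gives a 6×4 integer matrix of rank 3; reducing to Smith normal form yields diagonal entries (1,1,1).

Now H_k = ker ∂_k / im ∂_{k+1}, so:

  H_0: rank C_0 − rank ∂_1 = 4 − 3 = 1, and the invariant factors of ∂_1 are all 1, so H_0 ≅ Z.
  H_1: rank ker ∂_1 − rank ∂_2 = (6 − 3) − 3 = 0, and the invariant factors of ∂_2 are all 1, so H_1 ≅ 0.
  H_2: rank ker ∂_2 − rank ∂_3 = (4 − 3) − 0 = 1, and there is no ∂_3, so H_2 ≅ Z.

(K is a triangulation of the 2-sphere S^2.)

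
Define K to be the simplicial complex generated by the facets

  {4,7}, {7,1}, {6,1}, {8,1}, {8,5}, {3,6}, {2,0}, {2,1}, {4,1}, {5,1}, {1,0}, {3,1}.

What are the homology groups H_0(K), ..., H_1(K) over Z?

H_0 ≅ Z,  H_1 ≅ Z^4.

We work with the vertex ordering 0 < 1 < 2 < 3 < 4 < 5 < 6 < 7 < 8. The simplices of K, each written with vertices in increasing order, are:

  0-simplices (9): [0], [1], [2], [3], [4], [5], [6], [7], [8]
  1-simplices (12): [0,1], [0,2], [1,2], [1,3], [1,4], [1,5], [1,6], [1,7], [1,8], [3,6], [4,7], [5,8]

giving chain groups C_0 ≅ Z^9, C_1 ≅ Z^12.

∂_1: C_1 → C_0 sends each edge [p,q] (with p < q) to q − p.
The 9×12 boundary matrix has rank 8 and Smith normal form diag(1,1,1,1,1,1,1,1).

From H_k ≅ ker(∂_k) / im(∂_{k+1}) we obtain:

  H_0: rank C_0 − rank ∂_1 = 9 − 8 = 1, and the invariant factors of ∂_1 are all 1, so H_0 = Z.
  H_1: rank ker ∂_1 − rank ∂_2 = (12 − 8) − 0 = 4, and there is no ∂_2, so H_1 = Z^4.

As a check, the Euler characteristic is 9 − 12 = -3, which agrees with 1 − 4 = -3.
(K is a triangulation of a wedge of 4 circles.)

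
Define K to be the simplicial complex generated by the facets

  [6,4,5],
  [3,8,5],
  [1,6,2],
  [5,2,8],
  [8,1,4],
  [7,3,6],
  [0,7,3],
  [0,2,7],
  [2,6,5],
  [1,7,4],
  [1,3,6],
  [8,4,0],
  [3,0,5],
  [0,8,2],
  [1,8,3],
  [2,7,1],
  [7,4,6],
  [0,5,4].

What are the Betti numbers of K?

K has 9 vertices, 27 edges, 18 triangles.
rank ∂_0 = 0, rank ∂_1 = 8 ⇒ b_0 = 9 − 0 − 8 = 1; all invariant factors of ∂_1 are 1 so no torsion. So H_0 = Z.
rank ∂_1 = 8, rank ∂_2 = 18 ⇒ b_1 = 27 − 8 − 18 = 1; ∂_2 has invariant factor(s) [2] giving torsion. So H_1 = Z ⊕ Z/2Z.
rank ∂_2 = 18, rank ∂_3 = 0 ⇒ b_2 = 18 − 18 − 0 = 0. So H_2 = 0.

b_0 = 1, b_1 = 1, b_2 = 0.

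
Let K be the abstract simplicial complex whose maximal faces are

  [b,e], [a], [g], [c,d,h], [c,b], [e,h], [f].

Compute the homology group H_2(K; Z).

H_2 ≅ 0.

We work with the vertex ordering a < b < c < d < e < f < g < h. The simplices of K, each written with vertices in increasing order, are:

  0-simplices (8): a, b, c, d, e, f, g, h
  1-simplices (6): bc, be, cd, ch, dh, eh
  2-simplices (1): cdh

giving chain groups C_0 ≅ Z^8, C_1 ≅ Z^6, C_2 ≅ Z^1.

Boundary ∂_1: C_1 → C_0 is given by ∂[p,q] = [q] − [p]. For instance
  ∂cd = d − c.
The 8×6 boundary matrix has rank 4 and Smith normal form diag(1,1,1,1).

Boundary ∂_2: C_2 → C_1 acts by ∂[p,q,r] = [q,r] − [p,r] + [p,q]. For instance
  ∂cdh = dh − ch + cd.
The resulting 6×1 matrix has rank 1, and its Smith normal form has invariant factors (1).

From H_k ≅ ker(∂_k) / im(∂_{k+1}) we obtain:

  H_2: rank ker ∂_2 − rank ∂_3 = (1 − 1) − 0 = 0, and there is no ∂_3, so H_2 ≅ 0.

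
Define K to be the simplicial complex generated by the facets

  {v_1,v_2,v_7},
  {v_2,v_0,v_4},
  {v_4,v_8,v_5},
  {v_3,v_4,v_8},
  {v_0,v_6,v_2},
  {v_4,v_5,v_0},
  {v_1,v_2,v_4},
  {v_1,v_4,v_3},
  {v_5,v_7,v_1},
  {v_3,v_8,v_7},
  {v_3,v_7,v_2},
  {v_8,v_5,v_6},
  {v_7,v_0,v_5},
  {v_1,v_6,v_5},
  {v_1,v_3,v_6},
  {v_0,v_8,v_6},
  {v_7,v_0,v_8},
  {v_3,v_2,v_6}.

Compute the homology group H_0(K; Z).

Order the vertices as v_0 < v_1 < v_2 < v_3 < v_4 < v_5 < v_6 < v_7 < v_8. Listing each simplex with vertices in this order, K has dimension 2 with simplices:

  0-simplices (9): [v_0], [v_1], [v_2], [v_3], [v_4], [v_5], [v_6], [v_7], [v_8]
  1-simplices (27): (27 of them)
  2-simplices (18): (18 of them)

so the chain groups are C_0 ≅ Z^9, C_1 ≅ Z^27, C_2 ≅ Z^18.

∂_1: C_1 → C_0 is given by ∂[p,q] = [q] − [p].
As a 9×27 matrix over Z this has rank 8, with invariant factors (1,1,1,1,1,1,1,1).

Boundary ∂_2: C_2 → C_1 acts by ∂[p,q,r] = [q,r] − [p,r] + [p,q]. For instance
  ∂[v_5,v_6,v_8] = [v_6,v_8] − [v_5,v_8] + [v_5,v_6],
  ∂[v_1,v_2,v_4] = [v_2,v_4] − [v_1,v_4] + [v_1,v_2].
The resulting 27×18 matrix has rank 18, and its Smith normal form has invariant factors (1,1,1,1,1,1,1,1,1,1,1,1,1,1,1,1,1,2).

From H_k ≅ ker(∂_k) / im(∂_{k+1}) we obtain:

  H_0: rank C_0 − rank ∂_1 = 9 − 8 = 1, and the invariant factors of ∂_1 are all 1, so H_0 ≅ Z.

(K is a triangulation of the Klein bottle.)

H_0 ≅ Z.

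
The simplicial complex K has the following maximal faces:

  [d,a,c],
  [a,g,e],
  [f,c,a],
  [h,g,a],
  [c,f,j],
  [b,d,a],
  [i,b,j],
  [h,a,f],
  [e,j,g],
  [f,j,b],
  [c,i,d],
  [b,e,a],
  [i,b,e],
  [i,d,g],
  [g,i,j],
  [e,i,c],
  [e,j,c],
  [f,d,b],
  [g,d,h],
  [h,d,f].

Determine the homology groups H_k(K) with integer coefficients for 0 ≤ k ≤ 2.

Take the total order a < b < c < d < e < f < g < h < i < j on the vertex set. Then K (dimension 2) consists of the simplices:

  0-simplices (10): a, b, c, d, e, f, g, h, i, j
  1-simplices (30): ab, ac, ad, ae, af, ag, ah, bd, be, bf, bi, bj, cd, ce, cf, ci, cj, df, dg, dh, di, eg, ei, ej, fh, fj, gh, gi, gj, ij
  2-simplices (20): abd, abe, acd, acf, aeg, afh, agh, bdf, bei, bfj, bij, cdi, cei, cej, cfj, dfh, dgh, dgi, egj, gij

Hence C_0 ≅ Z^10, C_1 ≅ Z^30, C_2 ≅ Z^20.

∂_1: C_1 → C_0 sends each edge [p,q] (with p < q) to q − p. For instance
  ∂bj = j − b.
This gives a 10×30 integer matrix of rank 9; reducing to Smith normal form yields diagonal entries (1,1,1,1,1,1,1,1,1).

∂_2: C_2 → C_1 maps a triangle to the signed sum of its edges. For instance
  ∂bij = ij − bj + bi,
  ∂dgi = gi − di + dg.
The 30×20 boundary matrix has rank 20 and Smith normal form diag(1,1,1,1,1,1,1,1,1,1,1,1,1,1,1,1,1,1,1,2).

Reading off H_k = ker ∂_k / im ∂_{k+1}:

  H_0: rank C_0 − rank ∂_1 = 10 − 9 = 1, and the invariant factors of ∂_1 are all 1, so H_0 ≅ Z.
  H_1: rank ker ∂_1 − rank ∂_2 = (30 − 9) − 20 = 1, and ∂_2 has invariant factor 2 > 1, so H_1 ≅ Z ⊕ Z/2.
  H_2: rank ker ∂_2 − rank ∂_3 = (20 − 20) − 0 = 0, and there is no ∂_3, so H_2 ≅ 0.

H_0 ≅ Z,  H_1 ≅ Z ⊕ Z/2,  H_2 = 0.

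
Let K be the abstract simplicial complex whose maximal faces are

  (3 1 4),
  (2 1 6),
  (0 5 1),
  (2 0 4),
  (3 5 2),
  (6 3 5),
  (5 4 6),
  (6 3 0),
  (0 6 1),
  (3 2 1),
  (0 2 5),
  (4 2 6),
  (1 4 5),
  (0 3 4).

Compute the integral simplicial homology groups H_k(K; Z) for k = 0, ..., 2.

H_0 = Z,  H_1 = Z^2,  H_2 = Z.

We work with the vertex ordering 0 < 1 < 2 < 3 < 4 < 5 < 6. The simplices of K, each written with vertices in increasing order, are:

  0-simplices (7): [0], [1], [2], [3], [4], [5], [6]
  1-simplices (21): [0,1], [0,2], [0,3], [0,4], [0,5], [0,6], [1,2], [1,3], [1,4], [1,5], [1,6], [2,3], [2,4], [2,5], [2,6], [3,4], [3,5], [3,6], [4,5], [4,6], [5,6]
  2-simplices (14): [0,1,5], [0,1,6], [0,2,4], [0,2,5], [0,3,4], [0,3,6], [1,2,3], [1,2,6], [1,3,4], [1,4,5], [2,3,5], [2,4,6], [3,5,6], [4,5,6]

Hence C_0 ≅ Z^7, C_1 ≅ Z^21, C_2 ≅ Z^14.

∂_1: C_1 → C_0 is given by ∂[p,q] = [q] − [p].
The 7×21 boundary matrix has rank 6 and Smith normal form diag(1,1,1,1,1,1).

∂_2: C_2 → C_1 maps a triangle to the signed sum of its edges. For instance
  ∂[1,2,3] = [2,3] − [1,3] + [1,2],
  ∂[2,3,5] = [3,5] − [2,5] + [2,3].
As a 21×14 matrix over Z this has rank 13, with invariant factors (1,1,1,1,1,1,1,1,1,1,1,1,1).

Computing H_k = (kernel of ∂_k) / (image of ∂_{k+1}):

  H_0: rank C_0 − rank ∂_1 = 7 − 6 = 1, and the invariant factors of ∂_1 are all 1, so H_0 ≅ Z.
  H_1: rank ker ∂_1 − rank ∂_2 = (21 − 6) − 13 = 2, and the invariant factors of ∂_2 are all 1, so H_1 ≅ Z^2.
  H_2: rank ker ∂_2 − rank ∂_3 = (14 − 13) − 0 = 1, and there is no ∂_3, so H_2 ≅ Z.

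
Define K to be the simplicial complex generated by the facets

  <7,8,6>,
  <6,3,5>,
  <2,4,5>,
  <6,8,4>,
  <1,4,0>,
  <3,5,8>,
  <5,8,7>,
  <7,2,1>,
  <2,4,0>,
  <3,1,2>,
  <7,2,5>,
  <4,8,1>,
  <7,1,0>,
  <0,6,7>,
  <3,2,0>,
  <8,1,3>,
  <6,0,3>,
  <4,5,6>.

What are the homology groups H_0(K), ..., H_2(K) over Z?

Order the vertices as 0 < 1 < 2 < 3 < 4 < 5 < 6 < 7 < 8. Listing each simplex with vertices in this order, K has dimension 2 with simplices:

  0-simplices (9): [0], [1], [2], [3], [4], [5], [6], [7], [8]
  1-simplices (27): (27 of them)
  2-simplices (18): [0,1,4], [0,1,7], [0,2,3], [0,2,4], [0,3,6], [0,6,7], [1,2,3], [1,2,7], [1,3,8], [1,4,8], [2,4,5], [2,5,7], [3,5,6], [3,5,8], [4,5,6], [4,6,8], [5,7,8], [6,7,8]

giving chain groups C_0 ≅ Z^9, C_1 ≅ Z^27, C_2 ≅ Z^18.

Boundary ∂_1: C_1 → C_0 sends each edge [p,q] (with p < q) to q − p.
This gives a 9×27 integer matrix of rank 8; reducing to Smith normal form yields diagonal entries (1,1,1,1,1,1,1,1).

∂_2: C_2 → C_1 sends each 2-simplex [p,q,r] to [q,r] − [p,r] + [p,q]. For instance
  ∂[0,1,7] = [1,7] − [0,7] + [0,1],
  ∂[3,5,8] = [5,8] − [3,8] + [3,5].
The resulting 27×18 matrix has rank 18, and its Smith normal form has invariant factors (1,1,1,1,1,1,1,1,1,1,1,1,1,1,1,1,1,2).

Reading off H_k = ker ∂_k / im ∂_{k+1}:

  H_0: rank C_0 − rank ∂_1 = 9 − 8 = 1, and the invariant factors of ∂_1 are all 1, so H_0 ≅ Z.
  H_1: rank ker ∂_1 − rank ∂_2 = (27 − 8) − 18 = 1, and ∂_2 has invariant factor 2 > 1, so H_1 ≅ Z ⊕ Z/2Z.
  H_2: rank ker ∂_2 − rank ∂_3 = (18 − 18) − 0 = 0, and there is no ∂_3, so H_2 ≅ 0.

H_0 ≅ Z,  H_1 ≅ Z ⊕ Z/2Z,  H_2 = 0.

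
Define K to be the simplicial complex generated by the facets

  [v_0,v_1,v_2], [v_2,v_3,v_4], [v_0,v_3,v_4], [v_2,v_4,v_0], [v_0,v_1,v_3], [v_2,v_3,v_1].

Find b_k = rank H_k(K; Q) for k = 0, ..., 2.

K has 5 vertices, 9 edges, 6 triangles.
rank ∂_0 = 0, rank ∂_1 = 4 ⇒ b_0 = 5 − 0 − 4 = 1; all invariant factors of ∂_1 are 1 so no torsion. So H_0 ≅ Z.
rank ∂_1 = 4, rank ∂_2 = 5 ⇒ b_1 = 9 − 4 − 5 = 0; all invariant factors of ∂_2 are 1 so no torsion. So H_1 ≅ 0.
rank ∂_2 = 5, rank ∂_3 = 0 ⇒ b_2 = 6 − 5 − 0 = 1. So H_2 ≅ Z.

b_0 = 1, b_1 = 0, b_2 = 1.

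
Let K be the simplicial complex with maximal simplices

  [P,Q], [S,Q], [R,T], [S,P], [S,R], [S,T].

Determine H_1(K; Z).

Order the vertices as P < Q < R < S < T. Listing each simplex with vertices in this order, K has dimension 1 with simplices:

  0-simplices (5): P, Q, R, S, T
  1-simplices (6): PQ, PS, QS, RS, RT, ST

Hence C_0 ≅ Z^5, C_1 ≅ Z^6.

∂_1: C_1 → C_0 maps an edge to its endpoints' difference, ∂[p,q] = q − p.
The 5×6 boundary matrix has rank 4 and Smith normal form diag(1,1,1,1).

Reading off H_k = ker ∂_k / im ∂_{k+1}:

  H_1: rank ker ∂_1 − rank ∂_2 = (6 − 4) − 0 = 2, and there is no ∂_2, so H_1 ≅ Z^2.

H_1 = Z^2.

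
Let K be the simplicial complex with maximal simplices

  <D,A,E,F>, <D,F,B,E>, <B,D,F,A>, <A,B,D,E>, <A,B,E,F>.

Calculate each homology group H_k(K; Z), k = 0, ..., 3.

H_0 = Z,  H_1 = 0,  H_2 = 0,  H_3 = Z.

Fix the vertex order A < B < D < E < F and write every simplex with vertices in increasing order. Then dim K = 3 and the simplices of K are:

  0-simplices (5): A, B, D, E, F
  1-simplices (10): AB, AD, AE, AF, BD, BE, BF, DE, DF, EF
  2-simplices (10): ABD, ABE, ABF, ADE, ADF, AEF, BDE, BDF, BEF, DEF
  3-simplices (5): ABDE, ABDF, ABEF, ADEF, BDEF

Hence C_0 ≅ Z^5, C_1 ≅ Z^10, C_2 ≅ Z^10, C_3 ≅ Z^5.

Boundary ∂_1: C_1 → C_0 sends each edge [p,q] (with p < q) to q − p.
As a 5×10 matrix over Z this has rank 4, with invariant factors (1,1,1,1).

The boundary map ∂_2: C_2 → C_1 acts by ∂[p,q,r] = [q,r] − [p,r] + [p,q]. For instance
  ∂BEF = EF − BF + BE,
  ∂ADE = DE − AE + AD.
As a 10×10 matrix over Z this has rank 6, with invariant factors (1,1,1,1,1,1).

The boundary map ∂_3: C_3 → C_2 sends each 3-simplex σ to the alternating sum Σ_i (−1)^i (σ with its i-th vertex removed). For instance
  ∂ABDE = BDE − ADE + ABE − ABD,
  ∂ADEF = DEF − AEF + ADF − ADE.
The resulting 10×5 matrix has rank 4, and its Smith normal form has invariant factors (1,1,1,1).

Now H_k = ker ∂_k / im ∂_{k+1}, so:

  H_0: rank C_0 − rank ∂_1 = 5 − 4 = 1, and the invariant factors of ∂_1 are all 1, so H_0 ≅ Z.
  H_1: rank ker ∂_1 − rank ∂_2 = (10 − 4) − 6 = 0, and the invariant factors of ∂_2 are all 1, so H_1 ≅ 0.
  H_2: rank ker ∂_2 − rank ∂_3 = (10 − 6) − 4 = 0, and the invariant factors of ∂_3 are all 1, so H_2 ≅ 0.
  H_3: rank ker ∂_3 − rank ∂_4 = (5 − 4) − 0 = 1, and there is no ∂_4, so H_3 ≅ Z.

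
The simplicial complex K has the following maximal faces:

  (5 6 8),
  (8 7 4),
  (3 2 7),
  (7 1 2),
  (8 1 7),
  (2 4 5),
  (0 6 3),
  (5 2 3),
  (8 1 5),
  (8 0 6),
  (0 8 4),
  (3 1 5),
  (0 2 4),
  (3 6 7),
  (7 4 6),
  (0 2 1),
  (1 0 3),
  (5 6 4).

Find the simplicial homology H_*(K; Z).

Order the vertices as 0 < 1 < 2 < 3 < 4 < 5 < 6 < 7 < 8. Listing each simplex with vertices in this order, K has dimension 2 with simplices:

  0-simplices (9): [0], [1], [2], [3], [4], [5], [6], [7], [8]
  1-simplices (27): (27 of them)
  2-simplices (18): [0,1,2], [0,1,3], [0,2,4], [0,3,6], [0,4,8], [0,6,8], [1,2,7], [1,3,5], [1,5,8], [1,7,8], [2,3,5], [2,3,7], [2,4,5], [3,6,7], [4,5,6], [4,6,7], [4,7,8], [5,6,8]

giving chain groups C_0 ≅ Z^9, C_1 ≅ Z^27, C_2 ≅ Z^18.

∂_1: C_1 → C_0 is given by ∂[p,q] = [q] − [p]. For instance
  ∂[4,8] = [8] − [4].
This gives a 9×27 integer matrix of rank 8; reducing to Smith normal form yields diagonal entries (1,1,1,1,1,1,1,1).

Boundary ∂_2: C_2 → C_1 sends each 2-simplex [p,q,r] to [q,r] − [p,r] + [p,q]. For instance
  ∂[1,7,8] = [7,8] − [1,8] + [1,7],
  ∂[0,4,8] = [4,8] − [0,8] + [0,4].
As a 27×18 matrix over Z this has rank 18, with invariant factors (1,1,1,1,1,1,1,1,1,1,1,1,1,1,1,1,1,2).

Reading off H_k = ker ∂_k / im ∂_{k+1}:

  H_0: rank C_0 − rank ∂_1 = 9 − 8 = 1, and the invariant factors of ∂_1 are all 1, so H_0 ≅ Z.
  H_1: rank ker ∂_1 − rank ∂_2 = (27 − 8) − 18 = 1, and ∂_2 has invariant factor 2 > 1, so H_1 ≅ Z ⊕ Z/2Z.
  H_2: rank ker ∂_2 − rank ∂_3 = (18 − 18) − 0 = 0, and there is no ∂_3, so H_2 ≅ 0.

H_0 = Z,  H_1 = Z ⊕ Z/2Z,  H_2 = 0.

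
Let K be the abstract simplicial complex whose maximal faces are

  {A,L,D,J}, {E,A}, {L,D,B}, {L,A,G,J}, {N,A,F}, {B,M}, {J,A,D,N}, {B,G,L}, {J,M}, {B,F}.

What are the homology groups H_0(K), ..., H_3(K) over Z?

H_0 ≅ Z,  H_1 ≅ Z^2,  H_2 = 0,  H_3 = 0.

K has 10 vertices, 21 edges, 13 triangles, 3 3-simplices.
rank ∂_0 = 0, rank ∂_1 = 9 ⇒ b_0 = 10 − 0 − 9 = 1; all invariant factors of ∂_1 are 1 so no torsion. So H_0 = Z.
rank ∂_1 = 9, rank ∂_2 = 10 ⇒ b_1 = 21 − 9 − 10 = 2; all invariant factors of ∂_2 are 1 so no torsion. So H_1 = Z^2.
rank ∂_2 = 10, rank ∂_3 = 3 ⇒ b_2 = 13 − 10 − 3 = 0; all invariant factors of ∂_3 are 1 so no torsion. So H_2 = 0.
rank ∂_3 = 3, rank ∂_4 = 0 ⇒ b_3 = 3 − 3 − 0 = 0. So H_3 = 0.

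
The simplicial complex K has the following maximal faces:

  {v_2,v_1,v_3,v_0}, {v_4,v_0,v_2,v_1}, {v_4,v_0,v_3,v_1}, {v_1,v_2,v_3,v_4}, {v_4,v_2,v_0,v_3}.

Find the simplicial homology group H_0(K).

H_0 ≅ Z.

Take the total order v_0 < v_1 < v_2 < v_3 < v_4 on the vertex set. Then K (dimension 3) consists of the simplices:

  0-simplices (5): [v_0], [v_1], [v_2], [v_3], [v_4]
  1-simplices (10): [v_0,v_1], [v_0,v_2], [v_0,v_3], [v_0,v_4], [v_1,v_2], [v_1,v_3], [v_1,v_4], [v_2,v_3], [v_2,v_4], [v_3,v_4]
  2-simplices (10): [v_0,v_1,v_2], [v_0,v_1,v_3], [v_0,v_1,v_4], [v_0,v_2,v_3], [v_0,v_2,v_4], [v_0,v_3,v_4], [v_1,v_2,v_3], [v_1,v_2,v_4], [v_1,v_3,v_4], [v_2,v_3,v_4]
  3-simplices (5): [v_0,v_1,v_2,v_3], [v_0,v_1,v_2,v_4], [v_0,v_1,v_3,v_4], [v_0,v_2,v_3,v_4], [v_1,v_2,v_3,v_4]

giving chain groups C_0 ≅ Z^5, C_1 ≅ Z^10, C_2 ≅ Z^10, C_3 ≅ Z^5.

∂_1: C_1 → C_0 sends each edge [p,q] (with p < q) to q − p.
The 5×10 boundary matrix has rank 4 and Smith normal form diag(1,1,1,1).

The boundary map ∂_2: C_2 → C_1 maps a triangle to the signed sum of its edges. For instance
  ∂[v_0,v_3,v_4] = [v_3,v_4] − [v_0,v_4] + [v_0,v_3],
  ∂[v_1,v_2,v_4] = [v_2,v_4] − [v_1,v_4] + [v_1,v_2].
As a 10×10 matrix over Z this has rank 6, with invariant factors (1,1,1,1,1,1).

The boundary map ∂_3: C_3 → C_2 sends each 3-simplex σ to the alternating sum Σ_i (−1)^i (σ with its i-th vertex removed). For instance
  ∂[v_0,v_1,v_2,v_3] = [v_1,v_2,v_3] − [v_0,v_2,v_3] + [v_0,v_1,v_3] − [v_0,v_1,v_2],
  ∂[v_0,v_1,v_3,v_4] = [v_1,v_3,v_4] − [v_0,v_3,v_4] + [v_0,v_1,v_4] − [v_0,v_1,v_3].
This gives a 10×5 integer matrix of rank 4; reducing to Smith normal form yields diagonal entries (1,1,1,1).

From H_k ≅ ker(∂_k) / im(∂_{k+1}) we obtain:

  H_0: rank C_0 − rank ∂_1 = 5 − 4 = 1, and the invariant factors of ∂_1 are all 1, so H_0 ≅ Z.

(K is a triangulation of the 3-sphere S^3.)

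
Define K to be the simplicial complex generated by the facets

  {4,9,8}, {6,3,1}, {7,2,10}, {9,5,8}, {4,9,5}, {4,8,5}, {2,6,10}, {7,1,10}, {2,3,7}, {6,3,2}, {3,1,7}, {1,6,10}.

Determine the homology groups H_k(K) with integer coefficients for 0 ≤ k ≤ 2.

H_0 ≅ Z^2,  H_1 = 0,  H_2 ≅ Z^2.

Order the vertices as 1 < 2 < 3 < 4 < 5 < 6 < 7 < 8 < 9 < 10. Listing each simplex with vertices in this order, K has dimension 2 with simplices:

  0-simplices (10): [1], [2], [3], [4], [5], [6], [7], [8], [9], [10]
  1-simplices (18): [1,3], [1,6], [1,7], [1,10], [2,3], [2,6], [2,7], [2,10], [3,6], [3,7], [4,5], [4,8], [4,9], [5,8], [5,9], [6,10], [7,10], [8,9]
  2-simplices (12): [1,3,6], [1,3,7], [1,6,10], [1,7,10], [2,3,6], [2,3,7], [2,6,10], [2,7,10], [4,5,8], [4,5,9], [4,8,9], [5,8,9]

Hence C_0 ≅ Z^10, C_1 ≅ Z^18, C_2 ≅ Z^12.

Boundary ∂_1: C_1 → C_0 is given by ∂[p,q] = [q] − [p].
The 10×18 boundary matrix has rank 8 and Smith normal form diag(1,1,1,1,1,1,1,1).

Boundary ∂_2: C_2 → C_1 sends each 2-simplex [p,q,r] to [q,r] − [p,r] + [p,q]. For instance
  ∂[1,3,6] = [3,6] − [1,6] + [1,3],
  ∂[2,7,10] = [7,10] − [2,10] + [2,7].
The 18×12 boundary matrix has rank 10 and Smith normal form diag(1,1,1,1,1,1,1,1,1,1).

Reading off H_k = ker ∂_k / im ∂_{k+1}:

  H_0: rank C_0 − rank ∂_1 = 10 − 8 = 2, and the invariant factors of ∂_1 are all 1, so H_0 ≅ Z^2.
  H_1: rank ker ∂_1 − rank ∂_2 = (18 − 8) − 10 = 0, and the invariant factors of ∂_2 are all 1, so H_1 ≅ 0.
  H_2: rank ker ∂_2 − rank ∂_3 = (12 − 10) − 0 = 2, and there is no ∂_3, so H_2 ≅ Z^2.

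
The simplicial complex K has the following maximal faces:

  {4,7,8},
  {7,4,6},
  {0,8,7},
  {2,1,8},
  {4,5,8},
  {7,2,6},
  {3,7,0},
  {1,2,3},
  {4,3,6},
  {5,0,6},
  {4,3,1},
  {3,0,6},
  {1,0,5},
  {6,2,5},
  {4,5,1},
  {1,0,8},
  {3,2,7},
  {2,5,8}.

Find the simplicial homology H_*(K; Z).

H_0 = Z,  H_1 = Z ⊕ Z/2,  H_2 = 0.

Fix the vertex order 0 < 1 < 2 < 3 < 4 < 5 < 6 < 7 < 8 and write every simplex with vertices in increasing order. Then dim K = 2 and the simplices of K are:

  0-simplices (9): [0], [1], [2], [3], [4], [5], [6], [7], [8]
  1-simplices (27): (27 of them)
  2-simplices (18): [0,1,5], [0,1,8], [0,3,6], [0,3,7], [0,5,6], [0,7,8], [1,2,3], [1,2,8], [1,3,4], [1,4,5], [2,3,7], [2,5,6], [2,5,8], [2,6,7], [3,4,6], [4,5,8], [4,6,7], [4,7,8]

giving chain groups C_0 ≅ Z^9, C_1 ≅ Z^27, C_2 ≅ Z^18.

∂_1: C_1 → C_0 sends each edge [p,q] (with p < q) to q − p.
As a 9×27 matrix over Z this has rank 8, with invariant factors (1,1,1,1,1,1,1,1).

The boundary map ∂_2: C_2 → C_1 acts by ∂[p,q,r] = [q,r] − [p,r] + [p,q]. For instance
  ∂[1,2,8] = [2,8] − [1,8] + [1,2],
  ∂[1,2,3] = [2,3] − [1,3] + [1,2].
The 27×18 boundary matrix has rank 18 and Smith normal form diag(1,1,1,1,1,1,1,1,1,1,1,1,1,1,1,1,1,2).

Reading off H_k = ker ∂_k / im ∂_{k+1}:

  H_0: rank C_0 − rank ∂_1 = 9 − 8 = 1, and the invariant factors of ∂_1 are all 1, so H_0 ≅ Z.
  H_1: rank ker ∂_1 − rank ∂_2 = (27 − 8) − 18 = 1, and ∂_2 has invariant factor 2 > 1, so H_1 ≅ Z ⊕ Z/2.
  H_2: rank ker ∂_2 − rank ∂_3 = (18 − 18) − 0 = 0, and there is no ∂_3, so H_2 ≅ 0.

(K is a triangulation of the Klein bottle.)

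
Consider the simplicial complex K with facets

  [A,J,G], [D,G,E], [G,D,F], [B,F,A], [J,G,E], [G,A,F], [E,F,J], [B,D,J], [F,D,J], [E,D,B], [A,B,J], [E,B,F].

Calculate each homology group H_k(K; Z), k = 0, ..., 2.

H_0 ≅ Z,  H_1 ≅ Z/2,  H_2 = 0.

Order the vertices as A < B < D < E < F < G < J. Listing each simplex with vertices in this order, K has dimension 2 with simplices:

  0-simplices (7): A, B, D, E, F, G, J
  1-simplices (18): AB, AF, AG, AJ, BD, BE, BF, BJ, DE, DF, DG, DJ, EF, EG, EJ, FG, FJ, GJ
  2-simplices (12): ABF, ABJ, AFG, AGJ, BDE, BDJ, BEF, DEG, DFG, DFJ, EFJ, EGJ

so the chain groups are C_0 ≅ Z^7, C_1 ≅ Z^18, C_2 ≅ Z^12.

∂_1: C_1 → C_0 is given by ∂[p,q] = [q] − [p].
The 7×18 boundary matrix has rank 6 and Smith normal form diag(1,1,1,1,1,1).

The boundary map ∂_2: C_2 → C_1 sends each 2-simplex [p,q,r] to [q,r] − [p,r] + [p,q]. For instance
  ∂DFJ = FJ − DJ + DF,
  ∂ABF = BF − AF + AB.
The 18×12 boundary matrix has rank 12 and Smith normal form diag(1,1,1,1,1,1,1,1,1,1,1,2).

Now H_k = ker ∂_k / im ∂_{k+1}, so:

  H_0: rank C_0 − rank ∂_1 = 7 − 6 = 1, and the invariant factors of ∂_1 are all 1, so H_0 = Z.
  H_1: rank ker ∂_1 − rank ∂_2 = (18 − 6) − 12 = 0, and ∂_2 has invariant factor 2 > 1, so H_1 = Z/2.
  H_2: rank ker ∂_2 − rank ∂_3 = (12 − 12) − 0 = 0, and there is no ∂_3, so H_2 = 0.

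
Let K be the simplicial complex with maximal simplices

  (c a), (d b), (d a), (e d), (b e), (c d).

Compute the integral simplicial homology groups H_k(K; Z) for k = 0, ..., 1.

K has 5 vertices, 6 edges.
rank ∂_0 = 0, rank ∂_1 = 4 ⇒ b_0 = 5 − 0 − 4 = 1; all invariant factors of ∂_1 are 1 so no torsion. So H_0 = Z.
rank ∂_1 = 4, rank ∂_2 = 0 ⇒ b_1 = 6 − 4 − 0 = 2. So H_1 = Z^2.

H_0 ≅ Z,  H_1 ≅ Z^2.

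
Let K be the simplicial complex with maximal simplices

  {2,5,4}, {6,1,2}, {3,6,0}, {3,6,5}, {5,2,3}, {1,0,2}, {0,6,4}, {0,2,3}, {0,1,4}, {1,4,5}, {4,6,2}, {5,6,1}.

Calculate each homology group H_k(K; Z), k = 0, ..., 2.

H_0 ≅ Z,  H_1 ≅ Z/2,  H_2 = 0.

Take the total order 0 < 1 < 2 < 3 < 4 < 5 < 6 on the vertex set. Then K (dimension 2) consists of the simplices:

  0-simplices (7): [0], [1], [2], [3], [4], [5], [6]
  1-simplices (18): [0,1], [0,2], [0,3], [0,4], [0,6], [1,2], [1,4], [1,5], [1,6], [2,3], [2,4], [2,5], [2,6], [3,5], [3,6], [4,5], [4,6], [5,6]
  2-simplices (12): [0,1,2], [0,1,4], [0,2,3], [0,3,6], [0,4,6], [1,2,6], [1,4,5], [1,5,6], [2,3,5], [2,4,5], [2,4,6], [3,5,6]

so the chain groups are C_0 ≅ Z^7, C_1 ≅ Z^18, C_2 ≅ Z^12.

∂_1: C_1 → C_0 is given by ∂[p,q] = [q] − [p]. For instance
  ∂[1,4] = [4] − [1].
The resulting 7×18 matrix has rank 6, and its Smith normal form has invariant factors (1,1,1,1,1,1).

∂_2: C_2 → C_1 acts by ∂[p,q,r] = [q,r] − [p,r] + [p,q]. For instance
  ∂[1,2,6] = [2,6] − [1,6] + [1,2],
  ∂[1,4,5] = [4,5] − [1,5] + [1,4].
The 18×12 boundary matrix has rank 12 and Smith normal form diag(1,1,1,1,1,1,1,1,1,1,1,2).

Now H_k = ker ∂_k / im ∂_{k+1}, so:

  H_0: rank C_0 − rank ∂_1 = 7 − 6 = 1, and the invariant factors of ∂_1 are all 1, so H_0 ≅ Z.
  H_1: rank ker ∂_1 − rank ∂_2 = (18 − 6) − 12 = 0, and ∂_2 has invariant factor 2 > 1, so H_1 ≅ Z/2.
  H_2: rank ker ∂_2 − rank ∂_3 = (12 − 12) − 0 = 0, and there is no ∂_3, so H_2 ≅ 0.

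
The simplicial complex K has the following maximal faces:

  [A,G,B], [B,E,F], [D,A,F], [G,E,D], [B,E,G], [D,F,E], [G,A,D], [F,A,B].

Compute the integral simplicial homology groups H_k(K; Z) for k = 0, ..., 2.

Take the total order A < B < D < E < F < G on the vertex set. Then K (dimension 2) consists of the simplices:

  0-simplices (6): A, B, D, E, F, G
  1-simplices (12): AB, AD, AF, AG, BE, BF, BG, DE, DF, DG, EF, EG
  2-simplices (8): ABF, ABG, ADF, ADG, BEF, BEG, DEF, DEG

so the chain groups are C_0 ≅ Z^6, C_1 ≅ Z^12, C_2 ≅ Z^8.

The boundary map ∂_1: C_1 → C_0 sends each edge [p,q] (with p < q) to q − p. For instance
  ∂AD = D − A.
As a 6×12 matrix over Z this has rank 5, with invariant factors (1,1,1,1,1).

∂_2: C_2 → C_1 sends each 2-simplex [p,q,r] to [q,r] − [p,r] + [p,q]. For instance
  ∂ADG = DG − AG + AD,
  ∂ADF = DF − AF + AD.
The resulting 12×8 matrix has rank 7, and its Smith normal form has invariant factors (1,1,1,1,1,1,1).

Now H_k = ker ∂_k / im ∂_{k+1}, so:

  H_0: rank C_0 − rank ∂_1 = 6 − 5 = 1, and the invariant factors of ∂_1 are all 1, so H_0 ≅ Z.
  H_1: rank ker ∂_1 − rank ∂_2 = (12 − 5) − 7 = 0, and the invariant factors of ∂_2 are all 1, so H_1 ≅ 0.
  H_2: rank ker ∂_2 − rank ∂_3 = (8 − 7) − 0 = 1, and there is no ∂_3, so H_2 ≅ Z.

(K is a triangulation of the 2-sphere S^2.)

H_0 = Z,  H_1 = 0,  H_2 = Z.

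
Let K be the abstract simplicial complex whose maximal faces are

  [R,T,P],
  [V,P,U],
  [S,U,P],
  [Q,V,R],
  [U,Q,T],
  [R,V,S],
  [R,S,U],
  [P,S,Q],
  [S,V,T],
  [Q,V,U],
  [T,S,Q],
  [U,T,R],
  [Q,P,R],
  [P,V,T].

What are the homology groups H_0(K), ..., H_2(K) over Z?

H_0 = Z,  H_1 = Z^2,  H_2 = Z.

Order the vertices as P < Q < R < S < T < U < V. Listing each simplex with vertices in this order, K has dimension 2 with simplices:

  0-simplices (7): P, Q, R, S, T, U, V
  1-simplices (21): PQ, PR, PS, PT, PU, PV, QR, QS, QT, QU, QV, RS, RT, RU, RV, ST, SU, SV, TU, TV, UV
  2-simplices (14): PQR, PQS, PRT, PSU, PTV, PUV, QRV, QST, QTU, QUV, RSU, RSV, RTU, STV

so the chain groups are C_0 ≅ Z^7, C_1 ≅ Z^21, C_2 ≅ Z^14.

The boundary map ∂_1: C_1 → C_0 maps an edge to its endpoints' difference, ∂[p,q] = q − p.
As a 7×21 matrix over Z this has rank 6, with invariant factors (1,1,1,1,1,1).

∂_2: C_2 → C_1 sends each 2-simplex [p,q,r] to [q,r] − [p,r] + [p,q]. For instance
  ∂PQS = QS − PS + PQ,
  ∂PSU = SU − PU + PS.
As a 21×14 matrix over Z this has rank 13, with invariant factors (1,1,1,1,1,1,1,1,1,1,1,1,1).

Reading off H_k = ker ∂_k / im ∂_{k+1}:

  H_0: rank C_0 − rank ∂_1 = 7 − 6 = 1, and the invariant factors of ∂_1 are all 1, so H_0 ≅ Z.
  H_1: rank ker ∂_1 − rank ∂_2 = (21 − 6) − 13 = 2, and the invariant factors of ∂_2 are all 1, so H_1 ≅ Z^2.
  H_2: rank ker ∂_2 − rank ∂_3 = (14 − 13) − 0 = 1, and there is no ∂_3, so H_2 ≅ Z.

As a check, the Euler characteristic is 7 − 21 + 14 = 0, which agrees with 1 − 2 + 1 = 0.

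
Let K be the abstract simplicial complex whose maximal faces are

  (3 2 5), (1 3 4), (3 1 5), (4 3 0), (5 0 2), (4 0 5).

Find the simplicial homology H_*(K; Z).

H_0 = Z,  H_1 = Z,  H_2 = 0.

Take the total order 0 < 1 < 2 < 3 < 4 < 5 on the vertex set. Then K (dimension 2) consists of the simplices:

  0-simplices (6): [0], [1], [2], [3], [4], [5]
  1-simplices (12): [0,2], [0,3], [0,4], [0,5], [1,3], [1,4], [1,5], [2,3], [2,5], [3,4], [3,5], [4,5]
  2-simplices (6): [0,2,5], [0,3,4], [0,4,5], [1,3,4], [1,3,5], [2,3,5]

giving chain groups C_0 ≅ Z^6, C_1 ≅ Z^12, C_2 ≅ Z^6.

Boundary ∂_1: C_1 → C_0 sends each edge [p,q] (with p < q) to q − p. For instance
  ∂[1,3] = [3] − [1].
The resulting 6×12 matrix has rank 5, and its Smith normal form has invariant factors (1,1,1,1,1).

Boundary ∂_2: C_2 → C_1 maps a triangle to the signed sum of its edges. For instance
  ∂[0,3,4] = [3,4] − [0,4] + [0,3],
  ∂[2,3,5] = [3,5] − [2,5] + [2,3].
The resulting 12×6 matrix has rank 6, and its Smith normal form has invariant factors (1,1,1,1,1,1).

Reading off H_k = ker ∂_k / im ∂_{k+1}:

  H_0: rank C_0 − rank ∂_1 = 6 − 5 = 1, and the invariant factors of ∂_1 are all 1, so H_0 ≅ Z.
  H_1: rank ker ∂_1 − rank ∂_2 = (12 − 5) − 6 = 1, and the invariant factors of ∂_2 are all 1, so H_1 ≅ Z.
  H_2: rank ker ∂_2 − rank ∂_3 = (6 − 6) − 0 = 0, and there is no ∂_3, so H_2 ≅ 0.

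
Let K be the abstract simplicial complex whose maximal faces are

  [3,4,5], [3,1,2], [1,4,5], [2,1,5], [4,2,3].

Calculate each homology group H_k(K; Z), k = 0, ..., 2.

We work with the vertex ordering 1 < 2 < 3 < 4 < 5. The simplices of K, each written with vertices in increasing order, are:

  0-simplices (5): [1], [2], [3], [4], [5]
  1-simplices (10): [1,2], [1,3], [1,4], [1,5], [2,3], [2,4], [2,5], [3,4], [3,5], [4,5]
  2-simplices (5): [1,2,3], [1,2,5], [1,4,5], [2,3,4], [3,4,5]

so the chain groups are C_0 ≅ Z^5, C_1 ≅ Z^10, C_2 ≅ Z^5.

Boundary ∂_1: C_1 → C_0 maps an edge to its endpoints' difference, ∂[p,q] = q − p.
The 5×10 boundary matrix has rank 4 and Smith normal form diag(1,1,1,1).

The boundary map ∂_2: C_2 → C_1 sends each 2-simplex [p,q,r] to [q,r] − [p,r] + [p,q]. For instance
  ∂[3,4,5] = [4,5] − [3,5] + [3,4],
  ∂[2,3,4] = [3,4] − [2,4] + [2,3].
The 10×5 boundary matrix has rank 5 and Smith normal form diag(1,1,1,1,1).

Reading off H_k = ker ∂_k / im ∂_{k+1}:

  H_0: rank C_0 − rank ∂_1 = 5 − 4 = 1, and the invariant factors of ∂_1 are all 1, so H_0 ≅ Z.
  H_1: rank ker ∂_1 − rank ∂_2 = (10 − 4) − 5 = 1, and the invariant factors of ∂_2 are all 1, so H_1 ≅ Z.
  H_2: rank ker ∂_2 − rank ∂_3 = (5 − 5) − 0 = 0, and there is no ∂_3, so H_2 ≅ 0.

(K is a triangulation of the Möbius band.)

H_0 ≅ Z,  H_1 ≅ Z,  H_2 = 0.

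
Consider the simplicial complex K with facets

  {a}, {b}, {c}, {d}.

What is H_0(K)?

We work with the vertex ordering a < b < c < d. The simplices of K, each written with vertices in increasing order, are:

  0-simplices (4): a, b, c, d

so the chain groups are C_0 ≅ Z^4.

Now H_k = ker ∂_k / im ∂_{k+1}, so:

  H_0: rank C_0 − rank ∂_1 = 4 − 0 = 4, and there is no ∂_1, so H_0 = Z^4.

H_0 = Z^4.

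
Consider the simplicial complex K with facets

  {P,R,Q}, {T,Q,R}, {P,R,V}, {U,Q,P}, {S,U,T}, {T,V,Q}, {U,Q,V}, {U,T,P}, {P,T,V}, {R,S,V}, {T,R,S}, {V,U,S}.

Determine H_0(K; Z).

H_0 = Z.

Fix the vertex order P < Q < R < S < T < U < V and write every simplex with vertices in increasing order. Then dim K = 2 and the simplices of K are:

  0-simplices (7): P, Q, R, S, T, U, V
  1-simplices (18): PQ, PR, PT, PU, PV, QR, QT, QU, QV, RS, RT, RV, ST, SU, SV, TU, TV, UV
  2-simplices (12): PQR, PQU, PRV, PTU, PTV, QRT, QTV, QUV, RST, RSV, STU, SUV

Hence C_0 ≅ Z^7, C_1 ≅ Z^18, C_2 ≅ Z^12.

∂_1: C_1 → C_0 maps an edge to its endpoints' difference, ∂[p,q] = q − p.
The resulting 7×18 matrix has rank 6, and its Smith normal form has invariant factors (1,1,1,1,1,1).

The boundary map ∂_2: C_2 → C_1 acts by ∂[p,q,r] = [q,r] − [p,r] + [p,q]. For instance
  ∂RST = ST − RT + RS,
  ∂QTV = TV − QV + QT.
This gives a 18×12 integer matrix of rank 12; reducing to Smith normal form yields diagonal entries (1,1,1,1,1,1,1,1,1,1,1,2).

Computing H_k = (kernel of ∂_k) / (image of ∂_{k+1}):

  H_0: rank C_0 − rank ∂_1 = 7 − 6 = 1, and the invariant factors of ∂_1 are all 1, so H_0 ≅ Z.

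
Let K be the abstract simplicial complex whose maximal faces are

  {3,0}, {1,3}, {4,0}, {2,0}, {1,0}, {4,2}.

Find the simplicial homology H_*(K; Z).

H_0 = Z,  H_1 = Z^2.

Fix the vertex order 0 < 1 < 2 < 3 < 4 and write every simplex with vertices in increasing order. Then dim K = 1 and the simplices of K are:

  0-simplices (5): [0], [1], [2], [3], [4]
  1-simplices (6): [0,1], [0,2], [0,3], [0,4], [1,3], [2,4]

giving chain groups C_0 ≅ Z^5, C_1 ≅ Z^6.

The boundary map ∂_1: C_1 → C_0 sends each edge [p,q] (with p < q) to q − p. For instance
  ∂[0,4] = [4] − [0].
As a 5×6 matrix over Z this has rank 4, with invariant factors (1,1,1,1).

Reading off H_k = ker ∂_k / im ∂_{k+1}:

  H_0: rank C_0 − rank ∂_1 = 5 − 4 = 1, and the invariant factors of ∂_1 are all 1, so H_0 = Z.
  H_1: rank ker ∂_1 − rank ∂_2 = (6 − 4) − 0 = 2, and there is no ∂_2, so H_1 = Z^2.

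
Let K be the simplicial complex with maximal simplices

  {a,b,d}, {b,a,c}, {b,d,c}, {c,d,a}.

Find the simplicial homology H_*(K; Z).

Order the vertices as a < b < c < d. Listing each simplex with vertices in this order, K has dimension 2 with simplices:

  0-simplices (4): a, b, c, d
  1-simplices (6): ab, ac, ad, bc, bd, cd
  2-simplices (4): abc, abd, acd, bcd

Hence C_0 ≅ Z^4, C_1 ≅ Z^6, C_2 ≅ Z^4.

Boundary ∂_1: C_1 → C_0 sends each edge [p,q] (with p < q) to q − p. For instance
  ∂ad = d − a.
The resulting 4×6 matrix has rank 3, and its Smith normal form has invariant factors (1,1,1).

The boundary map ∂_2: C_2 → C_1 sends each 2-simplex [p,q,r] to [q,r] − [p,r] + [p,q]. For instance
  ∂bcd = cd − bd + bc,
  ∂acd = cd − ad + ac.
This gives a 6×4 integer matrix of rank 3; reducing to Smith normal form yields diagonal entries (1,1,1).

Computing H_k = (kernel of ∂_k) / (image of ∂_{k+1}):

  H_0: rank C_0 − rank ∂_1 = 4 − 3 = 1, and the invariant factors of ∂_1 are all 1, so H_0 = Z.
  H_1: rank ker ∂_1 − rank ∂_2 = (6 − 3) − 3 = 0, and the invariant factors of ∂_2 are all 1, so H_1 = 0.
  H_2: rank ker ∂_2 − rank ∂_3 = (4 − 3) − 0 = 1, and there is no ∂_3, so H_2 = Z.

H_0 = Z,  H_1 = 0,  H_2 = Z.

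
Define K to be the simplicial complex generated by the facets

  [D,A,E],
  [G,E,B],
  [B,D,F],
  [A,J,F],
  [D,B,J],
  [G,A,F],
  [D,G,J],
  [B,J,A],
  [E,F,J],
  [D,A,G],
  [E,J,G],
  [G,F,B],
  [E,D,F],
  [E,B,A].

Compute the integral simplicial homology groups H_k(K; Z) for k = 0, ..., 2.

H_0 = Z,  H_1 = Z^2,  H_2 = Z.

Order the vertices as A < B < D < E < F < G < J. Listing each simplex with vertices in this order, K has dimension 2 with simplices:

  0-simplices (7): A, B, D, E, F, G, J
  1-simplices (21): AB, AD, AE, AF, AG, AJ, BD, BE, BF, BG, BJ, DE, DF, DG, DJ, EF, EG, EJ, FG, FJ, GJ
  2-simplices (14): ABE, ABJ, ADE, ADG, AFG, AFJ, BDF, BDJ, BEG, BFG, DEF, DGJ, EFJ, EGJ

so the chain groups are C_0 ≅ Z^7, C_1 ≅ Z^21, C_2 ≅ Z^14.

∂_1: C_1 → C_0 maps an edge to its endpoints' difference, ∂[p,q] = q − p.
The resulting 7×21 matrix has rank 6, and its Smith normal form has invariant factors (1,1,1,1,1,1).

Boundary ∂_2: C_2 → C_1 sends each 2-simplex [p,q,r] to [q,r] − [p,r] + [p,q]. For instance
  ∂ADE = DE − AE + AD,
  ∂BEG = EG − BG + BE.
The resulting 21×14 matrix has rank 13, and its Smith normal form has invariant factors (1,1,1,1,1,1,1,1,1,1,1,1,1).

From H_k ≅ ker(∂_k) / im(∂_{k+1}) we obtain:

  H_0: rank C_0 − rank ∂_1 = 7 − 6 = 1, and the invariant factors of ∂_1 are all 1, so H_0 ≅ Z.
  H_1: rank ker ∂_1 − rank ∂_2 = (21 − 6) − 13 = 2, and the invariant factors of ∂_2 are all 1, so H_1 ≅ Z^2.
  H_2: rank ker ∂_2 − rank ∂_3 = (14 − 13) − 0 = 1, and there is no ∂_3, so H_2 ≅ Z.

(K is a triangulation of the torus T^2.)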